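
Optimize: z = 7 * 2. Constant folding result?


7 * 2 = 14 at compile time
Optimized: z = 14


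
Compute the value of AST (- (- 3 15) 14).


Evaluate inner: (- 3 15) = -12
Evaluate root: (- -12 14) = -26
Result: -26


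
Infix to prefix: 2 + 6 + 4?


left-to-right (same/higher precedence on left): tree is (+ (+ 2 6) 4)
Prefix: + + 2 6 4


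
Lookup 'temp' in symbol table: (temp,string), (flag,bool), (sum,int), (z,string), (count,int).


Lookup 'temp' → type string


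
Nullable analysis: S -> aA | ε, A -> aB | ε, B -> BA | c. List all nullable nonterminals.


A nonterminal is nullable iff some alternative derives ε (directly, or every symbol in it is nullable)
Nullable: {A, S}


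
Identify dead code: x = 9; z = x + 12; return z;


x is read by z's definition; z is returned
No dead code


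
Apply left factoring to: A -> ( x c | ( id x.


Common prefix: '('
Factored: A -> ( A', A' -> x c | id x


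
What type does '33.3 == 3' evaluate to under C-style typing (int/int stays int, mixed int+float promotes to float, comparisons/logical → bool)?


Operand types: float == int
Rule: comparison yields bool
Result type: bool


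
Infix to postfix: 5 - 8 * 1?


* has higher precedence, evaluate 8*1 first
Postfix: 5 8 1 * -


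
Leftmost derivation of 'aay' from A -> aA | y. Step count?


Derivation: A => aA => aaA => aay
Steps: 3


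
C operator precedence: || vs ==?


'==' is equality (level 6); '||' is logical OR (level 1)
Higher level binds tighter
'==' has higher precedence than '||'


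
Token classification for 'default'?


Pattern: reserved word
Type: KEYWORD


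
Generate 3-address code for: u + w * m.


Break into single-operator statements:
t1 = w * m
t2 = u + t1


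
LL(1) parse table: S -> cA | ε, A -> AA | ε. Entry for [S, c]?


For [S, c]: 'c' ∈ FIRST(cA)
Entry: S -> cA


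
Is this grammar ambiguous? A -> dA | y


right-linear, alternatives start with distinct terminals 'd' vs 'y': unique leftmost derivation
Unambiguous


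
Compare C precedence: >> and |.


'>>' is shift (level 8); '|' is bitwise OR (level 3)
Higher level binds tighter
'>>' has higher precedence than '|'


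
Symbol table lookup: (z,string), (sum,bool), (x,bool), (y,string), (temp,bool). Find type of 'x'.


Lookup 'x' → type bool


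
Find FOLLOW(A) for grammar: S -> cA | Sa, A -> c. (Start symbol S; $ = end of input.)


$ ∈ FOLLOW(S). For each A -> αBβ: add FIRST(β)\{ε} to FOLLOW(B); if β nullable, add FOLLOW(A).
FOLLOW(A) = {$, a}


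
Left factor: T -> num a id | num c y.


Common prefix: 'num'
Factored: T -> num T', T' -> a id | c y


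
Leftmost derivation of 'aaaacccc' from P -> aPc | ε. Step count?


Derivation: P => aPc => aaPcc => aaaPccc => aaaaPcccc => aaaacccc
Steps: 5


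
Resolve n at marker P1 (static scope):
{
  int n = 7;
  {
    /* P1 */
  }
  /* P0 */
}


P1's block does not declare n; resolves to the enclosing declaration at depth 0
n = 7


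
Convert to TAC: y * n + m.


Break into single-operator statements:
t1 = y * n
t2 = t1 + m


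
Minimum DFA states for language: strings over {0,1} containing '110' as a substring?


KMP-style automaton: 3 progress states + 1 absorbing accept = 4
Minimal DFA: 4 states


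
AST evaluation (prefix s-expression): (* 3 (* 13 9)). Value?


Evaluate inner: (* 13 9) = 117
Evaluate root: (* 3 117) = 351
Result: 351


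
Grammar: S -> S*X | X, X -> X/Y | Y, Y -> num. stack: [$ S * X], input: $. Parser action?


handle 'S*X' on top; lookahead ∈ FOLLOW(S) = {*, $}
Action: reduce (S -> S*X)


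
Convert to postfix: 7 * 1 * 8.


Left to right (same or higher precedence on left)
Postfix: 7 1 * 8 *


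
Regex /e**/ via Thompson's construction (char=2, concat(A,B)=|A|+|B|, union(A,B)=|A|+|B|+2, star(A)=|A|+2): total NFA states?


Syntax tree has 1 char leaf(s), 0 union(s), 2 star(s)
chars contribute 1×2 = 2; each union adds +2; each star adds +2
Total: 2 + 0 + 4 = 6 states


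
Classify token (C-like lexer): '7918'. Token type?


Pattern: digits only
Type: INTEGER_LITERAL


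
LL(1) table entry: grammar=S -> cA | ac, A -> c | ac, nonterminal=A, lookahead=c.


For [A, c]: 'c' ∈ FIRST(c)
Entry: A -> c


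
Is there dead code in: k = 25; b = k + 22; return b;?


k is read by b's definition; b is returned
No dead code


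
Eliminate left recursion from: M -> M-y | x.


Left-recursive alternatives: M-y; non-recursive: x
Introduce M': M -> xM', M' -> -yM' | ε


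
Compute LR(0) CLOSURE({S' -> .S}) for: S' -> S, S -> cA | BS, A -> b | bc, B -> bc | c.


Start: S' -> .S
For each item with dot before a nonterminal B, add B -> .γ for every B-production
Closure: [S' -> .S, S -> .cA, S -> .BS, B -> .bc, B -> .c]


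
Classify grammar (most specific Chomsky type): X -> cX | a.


Right-linear: every RHS is a terminal or a terminal followed by one nonterminal
Classification: Type 3 (Regular)


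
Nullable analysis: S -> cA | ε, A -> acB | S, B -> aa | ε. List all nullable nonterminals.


A nonterminal is nullable iff some alternative derives ε (directly, or every symbol in it is nullable)
Nullable: {A, B, S}


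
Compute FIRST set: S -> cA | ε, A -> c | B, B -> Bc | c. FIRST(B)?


Per alternative of B: FIRST(Bc) = {c}; FIRST(c) = {c}
FIRST(B) = {c}


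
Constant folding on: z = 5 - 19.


5 - 19 = -14 at compile time
Optimized: z = -14


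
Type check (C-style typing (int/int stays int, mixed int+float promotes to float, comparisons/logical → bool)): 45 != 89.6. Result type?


Operand types: int != float
Rule: comparison yields bool
Result type: bool


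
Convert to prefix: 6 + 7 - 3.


left-to-right (same/higher precedence on left): tree is (- (+ 6 7) 3)
Prefix: - + 6 7 3


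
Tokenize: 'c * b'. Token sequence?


Scan left to right, longest-match per lexeme
Tokens: ID(c), OP(*), ID(b)


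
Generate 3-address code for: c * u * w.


Break into single-operator statements:
t1 = c * u
t2 = t1 * w


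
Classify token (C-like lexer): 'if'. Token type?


Pattern: reserved word
Type: KEYWORD


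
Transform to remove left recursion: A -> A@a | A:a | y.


Left-recursive alternatives: A@a, A:a; non-recursive: y
Introduce A': A -> yA', A' -> @aA' | :aA' | ε


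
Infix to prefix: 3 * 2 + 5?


left-to-right (same/higher precedence on left): tree is (+ (* 3 2) 5)
Prefix: + * 3 2 5


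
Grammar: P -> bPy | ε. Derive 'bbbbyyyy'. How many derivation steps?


Derivation: P => bPy => bbPyy => bbbPyyy => bbbbPyyyy => bbbbyyyy
Steps: 5


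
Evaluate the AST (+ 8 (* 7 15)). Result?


Evaluate inner: (* 7 15) = 105
Evaluate root: (+ 8 105) = 113
Result: 113


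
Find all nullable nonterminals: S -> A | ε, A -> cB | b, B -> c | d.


A nonterminal is nullable iff some alternative derives ε (directly, or every symbol in it is nullable)
Nullable: {S}


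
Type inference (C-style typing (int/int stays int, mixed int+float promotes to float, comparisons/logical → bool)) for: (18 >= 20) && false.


Operand types: bool && bool
Rule: logical operators take bool operands and yield bool
Result type: bool


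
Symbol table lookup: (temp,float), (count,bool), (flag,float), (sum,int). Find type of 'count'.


Lookup 'count' → type bool


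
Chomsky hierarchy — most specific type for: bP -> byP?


LHS has context (more than one symbol) and |LHS| ≤ |RHS|
Classification: Type 1 (Context-Sensitive)


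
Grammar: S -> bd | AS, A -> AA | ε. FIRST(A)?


Per alternative of A: FIRST(AA) = {ε}; FIRST(ε) = {ε}
FIRST(A) = {ε}


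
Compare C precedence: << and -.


'-' is additive (level 9); '<<' is shift (level 8)
Higher level binds tighter
'-' has higher precedence than '<<'


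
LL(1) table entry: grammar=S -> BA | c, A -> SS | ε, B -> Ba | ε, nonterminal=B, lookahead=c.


For [B, c]: ε is nullable and 'c' ∈ FOLLOW(B)
Entry: B -> ε


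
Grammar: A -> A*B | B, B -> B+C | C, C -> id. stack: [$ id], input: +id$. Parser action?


'id' on top is the handle for C -> id
Action: reduce (C -> id)


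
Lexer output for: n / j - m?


Scan left to right, longest-match per lexeme
Tokens: ID(n), OP(/), ID(j), OP(-), ID(m)


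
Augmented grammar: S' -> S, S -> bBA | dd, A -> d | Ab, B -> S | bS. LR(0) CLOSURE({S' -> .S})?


Start: S' -> .S
For each item with dot before a nonterminal B, add B -> .γ for every B-production
Closure: [S' -> .S, S -> .bBA, S -> .dd]


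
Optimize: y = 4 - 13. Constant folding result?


4 - 13 = -9 at compile time
Optimized: y = -9


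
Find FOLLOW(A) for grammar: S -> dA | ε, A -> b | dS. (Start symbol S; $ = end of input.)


$ ∈ FOLLOW(S). For each A -> αBβ: add FIRST(β)\{ε} to FOLLOW(B); if β nullable, add FOLLOW(A).
FOLLOW(A) = {$}


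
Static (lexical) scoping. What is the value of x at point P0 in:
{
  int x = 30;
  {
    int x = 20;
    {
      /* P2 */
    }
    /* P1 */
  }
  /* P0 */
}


x declared in the same block as P0
x = 30


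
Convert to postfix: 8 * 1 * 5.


Left to right (same or higher precedence on left)
Postfix: 8 1 * 5 *


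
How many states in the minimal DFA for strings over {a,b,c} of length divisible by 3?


Track length mod 3: states 0..2, accept at 0
Minimal DFA: 3 states


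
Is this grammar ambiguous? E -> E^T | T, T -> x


precedence layered via separate nonterminal T: deterministic
Unambiguous


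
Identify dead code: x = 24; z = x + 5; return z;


x is read by z's definition; z is returned
No dead code


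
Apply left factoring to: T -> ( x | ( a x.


Common prefix: '('
Factored: T -> ( T', T' -> x | a x


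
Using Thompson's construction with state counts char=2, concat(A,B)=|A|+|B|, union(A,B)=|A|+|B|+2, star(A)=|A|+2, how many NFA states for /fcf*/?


Syntax tree has 3 char leaf(s), 0 union(s), 1 star(s)
chars contribute 3×2 = 6; each union adds +2; each star adds +2
Total: 6 + 0 + 2 = 8 states


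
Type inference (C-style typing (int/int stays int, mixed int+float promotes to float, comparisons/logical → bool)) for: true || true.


Operand types: bool || bool
Rule: logical operators take bool operands and yield bool
Result type: bool


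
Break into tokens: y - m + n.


Scan left to right, longest-match per lexeme
Tokens: ID(y), OP(-), ID(m), OP(+), ID(n)


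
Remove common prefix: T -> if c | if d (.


Common prefix: 'if'
Factored: T -> if T', T' -> c | d (


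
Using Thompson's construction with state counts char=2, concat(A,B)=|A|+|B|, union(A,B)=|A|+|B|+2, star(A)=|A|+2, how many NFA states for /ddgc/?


Syntax tree has 4 char leaf(s), 0 union(s), 0 star(s)
chars contribute 4×2 = 8; each union adds +2; each star adds +2
Total: 8 + 0 + 0 = 8 states


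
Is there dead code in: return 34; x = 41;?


statement follows a return and is unreachable
Dead: 'x = 41'


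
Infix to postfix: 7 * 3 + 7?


Left to right (same or higher precedence on left)
Postfix: 7 3 * 7 +


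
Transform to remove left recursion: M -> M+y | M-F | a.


Left-recursive alternatives: M+y, M-F; non-recursive: a
Introduce M': M -> aM', M' -> +yM' | -FM' | ε


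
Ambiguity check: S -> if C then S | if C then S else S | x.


dangling else: 'if C then if C then x else x' parses two ways
Ambiguous


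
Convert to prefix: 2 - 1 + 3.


left-to-right (same/higher precedence on left): tree is (+ (- 2 1) 3)
Prefix: + - 2 1 3


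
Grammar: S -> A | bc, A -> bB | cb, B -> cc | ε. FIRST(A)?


Per alternative of A: FIRST(bB) = {b}; FIRST(cb) = {c}
FIRST(A) = {b, c}


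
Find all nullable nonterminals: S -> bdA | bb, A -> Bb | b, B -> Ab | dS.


A nonterminal is nullable iff some alternative derives ε (directly, or every symbol in it is nullable)
Nullable: {}


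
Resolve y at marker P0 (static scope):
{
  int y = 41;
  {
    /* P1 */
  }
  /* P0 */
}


y declared in the same block as P0
y = 41


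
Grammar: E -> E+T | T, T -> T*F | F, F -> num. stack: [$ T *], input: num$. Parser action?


no handle; shift 'num'
Action: shift


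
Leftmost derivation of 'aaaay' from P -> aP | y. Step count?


Derivation: P => aP => aaP => aaaP => aaaaP => aaaay
Steps: 5


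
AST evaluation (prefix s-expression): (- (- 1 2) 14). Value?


Evaluate inner: (- 1 2) = -1
Evaluate root: (- -1 14) = -15
Result: -15


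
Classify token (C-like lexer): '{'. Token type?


Pattern: delimiter/punctuation
Type: PUNCTUATION


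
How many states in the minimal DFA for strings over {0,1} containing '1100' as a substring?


KMP-style automaton: 4 progress states + 1 absorbing accept = 5
Minimal DFA: 5 states


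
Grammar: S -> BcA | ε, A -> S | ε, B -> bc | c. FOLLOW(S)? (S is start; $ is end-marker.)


$ ∈ FOLLOW(S). For each A -> αBβ: add FIRST(β)\{ε} to FOLLOW(B); if β nullable, add FOLLOW(A).
FOLLOW(S) = {$}


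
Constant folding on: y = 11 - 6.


11 - 6 = 5 at compile time
Optimized: y = 5


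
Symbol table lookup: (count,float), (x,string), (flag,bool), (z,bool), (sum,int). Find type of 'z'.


Lookup 'z' → type bool


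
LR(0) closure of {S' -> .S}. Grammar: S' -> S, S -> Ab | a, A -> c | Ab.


Start: S' -> .S
For each item with dot before a nonterminal B, add B -> .γ for every B-production
Closure: [S' -> .S, S -> .Ab, S -> .a, A -> .c, A -> .Ab]


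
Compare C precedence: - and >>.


'-' is additive (level 9); '>>' is shift (level 8)
Higher level binds tighter
'-' has higher precedence than '>>'


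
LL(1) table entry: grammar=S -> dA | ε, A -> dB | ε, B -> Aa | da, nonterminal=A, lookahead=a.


For [A, a]: ε is nullable and 'a' ∈ FOLLOW(A)
Entry: A -> ε


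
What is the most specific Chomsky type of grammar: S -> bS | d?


Right-linear: every RHS is a terminal or a terminal followed by one nonterminal
Classification: Type 3 (Regular)


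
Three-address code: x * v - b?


Break into single-operator statements:
t1 = x * v
t2 = t1 - b


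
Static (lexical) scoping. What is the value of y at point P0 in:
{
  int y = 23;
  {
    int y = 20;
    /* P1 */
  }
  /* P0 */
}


y declared in the same block as P0
y = 23


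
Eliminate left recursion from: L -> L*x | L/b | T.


Left-recursive alternatives: L*x, L/b; non-recursive: T
Introduce L': L -> TL', L' -> *xL' | /bL' | ε


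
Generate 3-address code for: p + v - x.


Break into single-operator statements:
t1 = p + v
t2 = t1 - x


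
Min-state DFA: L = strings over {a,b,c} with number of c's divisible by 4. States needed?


Track (count of c) mod 4: states 0..3, accept at 0
Minimal DFA: 4 states


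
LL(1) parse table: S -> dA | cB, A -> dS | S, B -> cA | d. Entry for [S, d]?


For [S, d]: 'd' ∈ FIRST(dA)
Entry: S -> dA


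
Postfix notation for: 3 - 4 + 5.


Left to right (same or higher precedence on left)
Postfix: 3 4 - 5 +


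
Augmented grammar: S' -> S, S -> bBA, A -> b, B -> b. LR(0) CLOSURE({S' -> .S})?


Start: S' -> .S
For each item with dot before a nonterminal B, add B -> .γ for every B-production
Closure: [S' -> .S, S -> .bBA]


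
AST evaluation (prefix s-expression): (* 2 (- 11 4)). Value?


Evaluate inner: (- 11 4) = 7
Evaluate root: (* 2 7) = 14
Result: 14


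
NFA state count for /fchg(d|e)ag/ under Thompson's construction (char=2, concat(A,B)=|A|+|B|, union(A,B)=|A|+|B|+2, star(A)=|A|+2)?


Syntax tree has 8 char leaf(s), 1 union(s), 0 star(s)
chars contribute 8×2 = 16; each union adds +2; each star adds +2
Total: 16 + 2 + 0 = 18 states


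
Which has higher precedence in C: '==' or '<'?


'<' is relational (level 7); '==' is equality (level 6)
Higher level binds tighter
'<' has higher precedence than '=='


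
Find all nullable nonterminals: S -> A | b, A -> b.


A nonterminal is nullable iff some alternative derives ε (directly, or every symbol in it is nullable)
Nullable: {}


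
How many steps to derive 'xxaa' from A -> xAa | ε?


Derivation: A => xAa => xxAaa => xxaa
Steps: 3


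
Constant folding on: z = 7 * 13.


7 * 13 = 91 at compile time
Optimized: z = 91


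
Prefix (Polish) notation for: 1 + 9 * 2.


'*' binds tighter: tree is (+ 1 (* 9 2))
Prefix: + 1 * 9 2


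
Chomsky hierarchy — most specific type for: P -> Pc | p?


Left-linear: every RHS is a terminal or one nonterminal followed by a terminal
Classification: Type 3 (Regular)


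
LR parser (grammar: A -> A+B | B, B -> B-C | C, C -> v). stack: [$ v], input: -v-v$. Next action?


'v' on top is the handle for C -> v
Action: reduce (C -> v)


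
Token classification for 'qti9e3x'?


Pattern: letter/underscore followed by alphanumerics, not a keyword
Type: IDENTIFIER


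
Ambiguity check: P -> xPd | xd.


balanced x^n…d^n: each string has a unique parse
Unambiguous


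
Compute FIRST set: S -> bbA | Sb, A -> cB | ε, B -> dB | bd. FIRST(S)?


Per alternative of S: FIRST(bbA) = {b}; FIRST(Sb) = {b}
FIRST(S) = {b}


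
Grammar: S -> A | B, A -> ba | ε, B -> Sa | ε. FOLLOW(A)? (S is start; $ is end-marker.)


$ ∈ FOLLOW(S). For each A -> αBβ: add FIRST(β)\{ε} to FOLLOW(B); if β nullable, add FOLLOW(A).
FOLLOW(A) = {$, a}


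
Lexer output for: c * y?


Scan left to right, longest-match per lexeme
Tokens: ID(c), OP(*), ID(y)


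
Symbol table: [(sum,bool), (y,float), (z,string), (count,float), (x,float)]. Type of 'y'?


Lookup 'y' → type float


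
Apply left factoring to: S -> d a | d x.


Common prefix: 'd'
Factored: S -> d S', S' -> a | x


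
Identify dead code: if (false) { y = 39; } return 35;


condition is constant false, so the whole block is unreachable
Dead: 'if (false) { y = 39; }'


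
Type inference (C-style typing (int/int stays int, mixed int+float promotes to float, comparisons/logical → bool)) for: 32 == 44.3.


Operand types: int == float
Rule: comparison yields bool
Result type: bool


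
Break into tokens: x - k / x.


Scan left to right, longest-match per lexeme
Tokens: ID(x), OP(-), ID(k), OP(/), ID(x)


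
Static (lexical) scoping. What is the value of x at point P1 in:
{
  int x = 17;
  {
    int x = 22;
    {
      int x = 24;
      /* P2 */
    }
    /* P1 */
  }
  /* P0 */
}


x declared in the same block as P1
x = 22


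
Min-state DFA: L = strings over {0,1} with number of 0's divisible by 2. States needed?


Track (count of 0) mod 2: states 0..1, accept at 0
Minimal DFA: 2 states


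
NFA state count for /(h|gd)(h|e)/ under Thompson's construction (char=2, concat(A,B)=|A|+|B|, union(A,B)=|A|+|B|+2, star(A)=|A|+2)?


Syntax tree has 5 char leaf(s), 2 union(s), 0 star(s)
chars contribute 5×2 = 10; each union adds +2; each star adds +2
Total: 10 + 4 + 0 = 14 states


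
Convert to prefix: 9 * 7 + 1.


left-to-right (same/higher precedence on left): tree is (+ (* 9 7) 1)
Prefix: + * 9 7 1


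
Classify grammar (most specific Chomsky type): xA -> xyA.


LHS has context (more than one symbol) and |LHS| ≤ |RHS|
Classification: Type 1 (Context-Sensitive)


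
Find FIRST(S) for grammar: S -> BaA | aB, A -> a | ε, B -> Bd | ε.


Per alternative of S: FIRST(BaA) = {a, d}; FIRST(aB) = {a}
FIRST(S) = {a, d}


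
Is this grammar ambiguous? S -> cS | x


right-linear, alternatives start with distinct terminals 'c' vs 'x': unique leftmost derivation
Unambiguous


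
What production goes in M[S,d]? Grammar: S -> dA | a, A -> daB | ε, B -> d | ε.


For [S, d]: 'd' ∈ FIRST(dA)
Entry: S -> dA


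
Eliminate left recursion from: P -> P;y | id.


Left-recursive alternatives: P;y; non-recursive: id
Introduce P': P -> idP', P' -> ;yP' | ε


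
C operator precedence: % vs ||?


'%' is multiplicative (level 10); '||' is logical OR (level 1)
Higher level binds tighter
'%' has higher precedence than '||'


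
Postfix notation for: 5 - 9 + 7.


Left to right (same or higher precedence on left)
Postfix: 5 9 - 7 +


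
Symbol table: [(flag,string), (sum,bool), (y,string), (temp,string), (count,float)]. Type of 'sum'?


Lookup 'sum' → type bool


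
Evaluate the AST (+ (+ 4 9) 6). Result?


Evaluate inner: (+ 4 9) = 13
Evaluate root: (+ 13 6) = 19
Result: 19


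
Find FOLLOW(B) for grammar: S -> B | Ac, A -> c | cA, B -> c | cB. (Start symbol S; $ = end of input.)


$ ∈ FOLLOW(S). For each A -> αBβ: add FIRST(β)\{ε} to FOLLOW(B); if β nullable, add FOLLOW(A).
FOLLOW(B) = {$}


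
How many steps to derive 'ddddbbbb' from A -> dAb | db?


Derivation: A => dAb => ddAbb => dddAbbb => ddddbbbb
Steps: 4


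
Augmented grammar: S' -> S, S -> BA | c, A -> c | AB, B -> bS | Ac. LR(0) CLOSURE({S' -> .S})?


Start: S' -> .S
For each item with dot before a nonterminal B, add B -> .γ for every B-production
Closure: [S' -> .S, S -> .BA, S -> .c, B -> .bS, B -> .Ac, A -> .c, A -> .AB]


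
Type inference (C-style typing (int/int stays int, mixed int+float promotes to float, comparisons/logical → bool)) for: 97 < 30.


Operand types: int < int
Rule: comparison yields bool
Result type: bool


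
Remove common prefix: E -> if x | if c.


Common prefix: 'if'
Factored: E -> if E', E' -> x | c


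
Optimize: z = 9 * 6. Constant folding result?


9 * 6 = 54 at compile time
Optimized: z = 54


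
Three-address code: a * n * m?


Break into single-operator statements:
t1 = a * n
t2 = t1 * m


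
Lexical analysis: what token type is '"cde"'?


Pattern: double-quoted sequence
Type: STRING_LITERAL


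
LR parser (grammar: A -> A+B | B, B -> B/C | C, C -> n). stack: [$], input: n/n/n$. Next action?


no handle on stack; shift 'n'
Action: shift


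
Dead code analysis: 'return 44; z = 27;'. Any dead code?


statement follows a return and is unreachable
Dead: 'z = 27'


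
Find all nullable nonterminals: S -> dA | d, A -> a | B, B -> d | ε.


A nonterminal is nullable iff some alternative derives ε (directly, or every symbol in it is nullable)
Nullable: {A, B}


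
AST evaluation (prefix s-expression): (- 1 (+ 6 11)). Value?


Evaluate inner: (+ 6 11) = 17
Evaluate root: (- 1 17) = -16
Result: -16


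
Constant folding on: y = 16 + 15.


16 + 15 = 31 at compile time
Optimized: y = 31


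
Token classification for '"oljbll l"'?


Pattern: double-quoted sequence
Type: STRING_LITERAL


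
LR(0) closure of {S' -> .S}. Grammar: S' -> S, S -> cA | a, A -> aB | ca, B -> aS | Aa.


Start: S' -> .S
For each item with dot before a nonterminal B, add B -> .γ for every B-production
Closure: [S' -> .S, S -> .cA, S -> .a]


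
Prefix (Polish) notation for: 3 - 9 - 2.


left-to-right (same/higher precedence on left): tree is (- (- 3 9) 2)
Prefix: - - 3 9 2


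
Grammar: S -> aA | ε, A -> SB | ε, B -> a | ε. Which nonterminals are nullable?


A nonterminal is nullable iff some alternative derives ε (directly, or every symbol in it is nullable)
Nullable: {A, B, S}


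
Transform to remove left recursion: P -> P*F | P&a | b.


Left-recursive alternatives: P*F, P&a; non-recursive: b
Introduce P': P -> bP', P' -> *FP' | &aP' | ε


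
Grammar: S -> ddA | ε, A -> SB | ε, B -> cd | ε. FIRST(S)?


Per alternative of S: FIRST(ddA) = {d}; FIRST(ε) = {ε}
FIRST(S) = {d, ε}


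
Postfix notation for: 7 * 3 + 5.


Left to right (same or higher precedence on left)
Postfix: 7 3 * 5 +


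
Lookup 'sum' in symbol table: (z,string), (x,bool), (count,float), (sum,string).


Lookup 'sum' → type string


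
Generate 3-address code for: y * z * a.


Break into single-operator statements:
t1 = y * z
t2 = t1 * a


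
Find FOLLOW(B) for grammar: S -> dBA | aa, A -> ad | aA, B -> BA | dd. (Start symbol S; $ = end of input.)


$ ∈ FOLLOW(S). For each A -> αBβ: add FIRST(β)\{ε} to FOLLOW(B); if β nullable, add FOLLOW(A).
FOLLOW(B) = {a}


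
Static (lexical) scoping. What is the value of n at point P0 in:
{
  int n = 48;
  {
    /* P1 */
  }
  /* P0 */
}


n declared in the same block as P0
n = 48


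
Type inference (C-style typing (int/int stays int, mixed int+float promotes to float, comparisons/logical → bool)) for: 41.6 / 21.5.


Operand types: float / float
Rule: mixed int/float promotes to float; int/int stays int
Result type: float


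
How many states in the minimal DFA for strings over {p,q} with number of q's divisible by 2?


Track (count of q) mod 2: states 0..1, accept at 0
Minimal DFA: 2 states


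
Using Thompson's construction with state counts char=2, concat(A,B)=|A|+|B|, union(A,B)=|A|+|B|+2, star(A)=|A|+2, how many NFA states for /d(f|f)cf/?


Syntax tree has 5 char leaf(s), 1 union(s), 0 star(s)
chars contribute 5×2 = 10; each union adds +2; each star adds +2
Total: 10 + 2 + 0 = 12 states


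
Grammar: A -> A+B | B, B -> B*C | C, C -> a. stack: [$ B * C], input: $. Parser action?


handle 'B*C' on top
Action: reduce (B -> B*C)


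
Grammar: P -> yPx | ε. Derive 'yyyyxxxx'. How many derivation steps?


Derivation: P => yPx => yyPxx => yyyPxxx => yyyyPxxxx => yyyyxxxx
Steps: 5


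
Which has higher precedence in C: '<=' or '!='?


'<=' is relational (level 7); '!=' is equality (level 6)
Higher level binds tighter
'<=' has higher precedence than '!='


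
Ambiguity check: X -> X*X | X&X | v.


'v*v&v' has two parse trees (no precedence encoded between * and &)
Ambiguous


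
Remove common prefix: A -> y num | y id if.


Common prefix: 'y'
Factored: A -> y A', A' -> num | id if


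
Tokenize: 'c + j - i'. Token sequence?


Scan left to right, longest-match per lexeme
Tokens: ID(c), OP(+), ID(j), OP(-), ID(i)


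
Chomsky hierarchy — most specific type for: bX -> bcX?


LHS has context (more than one symbol) and |LHS| ≤ |RHS|
Classification: Type 1 (Context-Sensitive)


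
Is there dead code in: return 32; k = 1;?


statement follows a return and is unreachable
Dead: 'k = 1'


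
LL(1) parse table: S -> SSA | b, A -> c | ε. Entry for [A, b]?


For [A, b]: ε is nullable and 'b' ∈ FOLLOW(A)
Entry: A -> ε


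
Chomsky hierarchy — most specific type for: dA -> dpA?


LHS has context (more than one symbol) and |LHS| ≤ |RHS|
Classification: Type 1 (Context-Sensitive)


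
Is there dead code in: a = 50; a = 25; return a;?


first assignment to a is overwritten before any read
Dead: 'a = 50'


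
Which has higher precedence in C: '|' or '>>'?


'>>' is shift (level 8); '|' is bitwise OR (level 3)
Higher level binds tighter
'>>' has higher precedence than '|'


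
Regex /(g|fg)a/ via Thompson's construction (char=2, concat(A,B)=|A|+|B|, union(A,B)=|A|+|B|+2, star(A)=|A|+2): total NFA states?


Syntax tree has 4 char leaf(s), 1 union(s), 0 star(s)
chars contribute 4×2 = 8; each union adds +2; each star adds +2
Total: 8 + 2 + 0 = 10 states


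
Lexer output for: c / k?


Scan left to right, longest-match per lexeme
Tokens: ID(c), OP(/), ID(k)


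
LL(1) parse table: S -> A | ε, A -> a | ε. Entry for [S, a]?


For [S, a]: 'a' ∈ FIRST(A)
Entry: S -> A


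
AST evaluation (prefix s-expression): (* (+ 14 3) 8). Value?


Evaluate inner: (+ 14 3) = 17
Evaluate root: (* 17 8) = 136
Result: 136


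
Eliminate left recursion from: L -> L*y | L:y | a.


Left-recursive alternatives: L*y, L:y; non-recursive: a
Introduce L': L -> aL', L' -> *yL' | :yL' | ε


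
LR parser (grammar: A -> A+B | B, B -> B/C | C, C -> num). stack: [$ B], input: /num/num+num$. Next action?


shift '/' to continue B -> B/C
Action: shift


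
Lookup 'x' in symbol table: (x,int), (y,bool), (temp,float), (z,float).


Lookup 'x' → type int


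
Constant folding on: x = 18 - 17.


18 - 17 = 1 at compile time
Optimized: x = 1


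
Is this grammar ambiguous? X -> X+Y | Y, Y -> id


precedence layered via separate nonterminal Y: deterministic
Unambiguous


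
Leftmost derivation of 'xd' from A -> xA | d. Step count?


Derivation: A => xA => xd
Steps: 2


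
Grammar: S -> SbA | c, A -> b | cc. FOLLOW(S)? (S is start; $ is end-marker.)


$ ∈ FOLLOW(S). For each A -> αBβ: add FIRST(β)\{ε} to FOLLOW(B); if β nullable, add FOLLOW(A).
FOLLOW(S) = {$, b}


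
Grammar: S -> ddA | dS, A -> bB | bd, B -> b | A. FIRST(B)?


Per alternative of B: FIRST(b) = {b}; FIRST(A) = {b}
FIRST(B) = {b}


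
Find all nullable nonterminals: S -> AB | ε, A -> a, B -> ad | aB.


A nonterminal is nullable iff some alternative derives ε (directly, or every symbol in it is nullable)
Nullable: {S}


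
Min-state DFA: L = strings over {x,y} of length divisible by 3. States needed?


Track length mod 3: states 0..2, accept at 0
Minimal DFA: 3 states


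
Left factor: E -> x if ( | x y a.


Common prefix: 'x'
Factored: E -> x E', E' -> if ( | y a


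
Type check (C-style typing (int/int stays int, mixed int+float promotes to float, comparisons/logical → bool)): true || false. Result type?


Operand types: bool || bool
Rule: logical operators take bool operands and yield bool
Result type: bool


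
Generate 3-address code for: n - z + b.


Break into single-operator statements:
t1 = n - z
t2 = t1 + b


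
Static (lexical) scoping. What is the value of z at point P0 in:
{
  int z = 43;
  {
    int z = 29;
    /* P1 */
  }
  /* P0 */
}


z declared in the same block as P0
z = 43


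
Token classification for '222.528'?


Pattern: digits with a decimal point
Type: FLOAT_LITERAL


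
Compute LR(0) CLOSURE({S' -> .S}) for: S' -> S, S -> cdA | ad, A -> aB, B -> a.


Start: S' -> .S
For each item with dot before a nonterminal B, add B -> .γ for every B-production
Closure: [S' -> .S, S -> .cdA, S -> .ad]


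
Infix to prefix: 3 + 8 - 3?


left-to-right (same/higher precedence on left): tree is (- (+ 3 8) 3)
Prefix: - + 3 8 3


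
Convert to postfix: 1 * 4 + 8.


Left to right (same or higher precedence on left)
Postfix: 1 4 * 8 +


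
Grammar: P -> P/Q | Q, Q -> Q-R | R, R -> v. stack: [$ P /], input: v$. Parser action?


no handle ('P/' is not any RHS); shift 'v'
Action: shift


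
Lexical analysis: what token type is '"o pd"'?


Pattern: double-quoted sequence
Type: STRING_LITERAL


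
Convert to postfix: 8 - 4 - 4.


Left to right (same or higher precedence on left)
Postfix: 8 4 - 4 -


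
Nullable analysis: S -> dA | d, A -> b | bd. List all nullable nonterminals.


A nonterminal is nullable iff some alternative derives ε (directly, or every symbol in it is nullable)
Nullable: {}


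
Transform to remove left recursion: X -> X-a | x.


Left-recursive alternatives: X-a; non-recursive: x
Introduce X': X -> xX', X' -> -aX' | ε


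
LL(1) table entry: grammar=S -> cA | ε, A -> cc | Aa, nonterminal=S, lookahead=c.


For [S, c]: 'c' ∈ FIRST(cA)
Entry: S -> cA


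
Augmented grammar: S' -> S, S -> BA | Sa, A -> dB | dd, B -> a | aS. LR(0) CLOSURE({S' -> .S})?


Start: S' -> .S
For each item with dot before a nonterminal B, add B -> .γ for every B-production
Closure: [S' -> .S, S -> .BA, S -> .Sa, B -> .a, B -> .aS]


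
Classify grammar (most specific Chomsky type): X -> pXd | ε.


Single nonterminal LHS, but p^n d^n is not regular
Classification: Type 2 (Context-Free)


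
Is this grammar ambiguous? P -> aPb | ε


balanced a^n…b^n: each string has a unique parse
Unambiguous


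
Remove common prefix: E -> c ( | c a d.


Common prefix: 'c'
Factored: E -> c E', E' -> ( | a d


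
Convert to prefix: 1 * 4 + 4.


left-to-right (same/higher precedence on left): tree is (+ (* 1 4) 4)
Prefix: + * 1 4 4


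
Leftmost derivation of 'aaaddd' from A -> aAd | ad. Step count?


Derivation: A => aAd => aaAdd => aaaddd
Steps: 3


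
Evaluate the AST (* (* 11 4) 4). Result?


Evaluate inner: (* 11 4) = 44
Evaluate root: (* 44 4) = 176
Result: 176


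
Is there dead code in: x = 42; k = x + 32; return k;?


x is read by k's definition; k is returned
No dead code


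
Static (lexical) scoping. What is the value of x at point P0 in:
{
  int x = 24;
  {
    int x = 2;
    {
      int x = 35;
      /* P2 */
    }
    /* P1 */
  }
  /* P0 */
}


x declared in the same block as P0
x = 24


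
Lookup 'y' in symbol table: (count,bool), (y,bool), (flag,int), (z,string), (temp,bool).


Lookup 'y' → type bool


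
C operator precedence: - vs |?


'-' is additive (level 9); '|' is bitwise OR (level 3)
Higher level binds tighter
'-' has higher precedence than '|'


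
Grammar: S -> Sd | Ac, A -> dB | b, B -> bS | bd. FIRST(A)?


Per alternative of A: FIRST(dB) = {d}; FIRST(b) = {b}
FIRST(A) = {b, d}


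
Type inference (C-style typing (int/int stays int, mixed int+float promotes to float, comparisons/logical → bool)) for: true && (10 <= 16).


Operand types: bool && bool
Rule: logical operators take bool operands and yield bool
Result type: bool


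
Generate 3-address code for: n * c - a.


Break into single-operator statements:
t1 = n * c
t2 = t1 - a


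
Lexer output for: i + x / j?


Scan left to right, longest-match per lexeme
Tokens: ID(i), OP(+), ID(x), OP(/), ID(j)


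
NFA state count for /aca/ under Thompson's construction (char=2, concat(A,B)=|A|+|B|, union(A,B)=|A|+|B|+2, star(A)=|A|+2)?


Syntax tree has 3 char leaf(s), 0 union(s), 0 star(s)
chars contribute 3×2 = 6; each union adds +2; each star adds +2
Total: 6 + 0 + 0 = 6 states


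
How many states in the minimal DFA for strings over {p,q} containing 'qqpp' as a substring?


KMP-style automaton: 4 progress states + 1 absorbing accept = 5
Minimal DFA: 5 states


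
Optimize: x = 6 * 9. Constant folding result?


6 * 9 = 54 at compile time
Optimized: x = 54


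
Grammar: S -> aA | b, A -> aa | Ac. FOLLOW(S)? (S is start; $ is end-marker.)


$ ∈ FOLLOW(S). For each A -> αBβ: add FIRST(β)\{ε} to FOLLOW(B); if β nullable, add FOLLOW(A).
FOLLOW(S) = {$}


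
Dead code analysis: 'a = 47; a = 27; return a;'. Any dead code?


first assignment to a is overwritten before any read
Dead: 'a = 47'


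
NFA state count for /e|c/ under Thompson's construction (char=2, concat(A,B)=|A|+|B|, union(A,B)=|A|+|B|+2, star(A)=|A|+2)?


Syntax tree has 2 char leaf(s), 1 union(s), 0 star(s)
chars contribute 2×2 = 4; each union adds +2; each star adds +2
Total: 4 + 2 + 0 = 6 states


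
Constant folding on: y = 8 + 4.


8 + 4 = 12 at compile time
Optimized: y = 12


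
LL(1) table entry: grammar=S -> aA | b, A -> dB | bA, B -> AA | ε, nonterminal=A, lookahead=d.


For [A, d]: 'd' ∈ FIRST(dB)
Entry: A -> dB


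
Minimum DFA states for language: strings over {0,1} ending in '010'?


Track the longest suffix of input matching a prefix of '010': 4 classes (prefixes of length 0..3)
Minimal DFA: 4 states


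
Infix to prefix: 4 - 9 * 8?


'*' binds tighter: tree is (- 4 (* 9 8))
Prefix: - 4 * 9 8


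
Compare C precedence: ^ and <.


'<' is relational (level 7); '^' is bitwise XOR (level 4)
Higher level binds tighter
'<' has higher precedence than '^'


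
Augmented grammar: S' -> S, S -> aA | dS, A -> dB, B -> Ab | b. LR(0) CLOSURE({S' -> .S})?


Start: S' -> .S
For each item with dot before a nonterminal B, add B -> .γ for every B-production
Closure: [S' -> .S, S -> .aA, S -> .dS]


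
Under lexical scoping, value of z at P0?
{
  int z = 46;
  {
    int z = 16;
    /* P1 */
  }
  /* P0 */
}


z declared in the same block as P0
z = 46


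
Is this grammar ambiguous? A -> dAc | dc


balanced d^n…c^n: each string has a unique parse
Unambiguous


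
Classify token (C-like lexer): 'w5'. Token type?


Pattern: letter/underscore followed by alphanumerics, not a keyword
Type: IDENTIFIER


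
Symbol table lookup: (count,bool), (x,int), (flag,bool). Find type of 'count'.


Lookup 'count' → type bool


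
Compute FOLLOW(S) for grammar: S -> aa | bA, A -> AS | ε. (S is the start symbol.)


$ ∈ FOLLOW(S). For each A -> αBβ: add FIRST(β)\{ε} to FOLLOW(B); if β nullable, add FOLLOW(A).
FOLLOW(S) = {$, a, b}


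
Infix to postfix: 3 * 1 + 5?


Left to right (same or higher precedence on left)
Postfix: 3 1 * 5 +


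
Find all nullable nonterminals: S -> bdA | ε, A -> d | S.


A nonterminal is nullable iff some alternative derives ε (directly, or every symbol in it is nullable)
Nullable: {A, S}


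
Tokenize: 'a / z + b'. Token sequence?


Scan left to right, longest-match per lexeme
Tokens: ID(a), OP(/), ID(z), OP(+), ID(b)


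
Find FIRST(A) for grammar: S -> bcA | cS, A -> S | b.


Per alternative of A: FIRST(S) = {b, c}; FIRST(b) = {b}
FIRST(A) = {b, c}


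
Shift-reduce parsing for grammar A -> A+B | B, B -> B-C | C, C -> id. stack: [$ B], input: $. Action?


lookahead ∉ {-} so B won't extend; reduce A -> B
Action: reduce (A -> B)


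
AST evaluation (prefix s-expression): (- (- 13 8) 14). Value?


Evaluate inner: (- 13 8) = 5
Evaluate root: (- 5 14) = -9
Result: -9


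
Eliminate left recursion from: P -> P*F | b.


Left-recursive alternatives: P*F; non-recursive: b
Introduce P': P -> bP', P' -> *FP' | ε


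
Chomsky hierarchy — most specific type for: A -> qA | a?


Right-linear: every RHS is a terminal or a terminal followed by one nonterminal
Classification: Type 3 (Regular)


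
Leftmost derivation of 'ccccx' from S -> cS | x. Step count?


Derivation: S => cS => ccS => cccS => ccccS => ccccx
Steps: 5


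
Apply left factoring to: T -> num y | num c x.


Common prefix: 'num'
Factored: T -> num T', T' -> y | c x


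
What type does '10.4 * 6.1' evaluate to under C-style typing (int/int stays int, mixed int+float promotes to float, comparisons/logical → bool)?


Operand types: float * float
Rule: mixed int/float promotes to float; int/int stays int
Result type: float


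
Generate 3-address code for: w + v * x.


Break into single-operator statements:
t1 = v * x
t2 = w + t1


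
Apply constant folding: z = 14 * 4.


14 * 4 = 56 at compile time
Optimized: z = 56


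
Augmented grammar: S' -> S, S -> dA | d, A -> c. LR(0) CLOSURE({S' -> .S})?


Start: S' -> .S
For each item with dot before a nonterminal B, add B -> .γ for every B-production
Closure: [S' -> .S, S -> .dA, S -> .d]


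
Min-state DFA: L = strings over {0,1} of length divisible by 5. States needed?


Track length mod 5: states 0..4, accept at 0
Minimal DFA: 5 states


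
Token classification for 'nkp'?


Pattern: letter/underscore followed by alphanumerics, not a keyword
Type: IDENTIFIER


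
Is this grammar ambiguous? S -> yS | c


right-linear, alternatives start with distinct terminals 'y' vs 'c': unique leftmost derivation
Unambiguous


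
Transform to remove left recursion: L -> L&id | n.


Left-recursive alternatives: L&id; non-recursive: n
Introduce L': L -> nL', L' -> &idL' | ε


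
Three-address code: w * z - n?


Break into single-operator statements:
t1 = w * z
t2 = t1 - n


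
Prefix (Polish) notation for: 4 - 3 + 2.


left-to-right (same/higher precedence on left): tree is (+ (- 4 3) 2)
Prefix: + - 4 3 2
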